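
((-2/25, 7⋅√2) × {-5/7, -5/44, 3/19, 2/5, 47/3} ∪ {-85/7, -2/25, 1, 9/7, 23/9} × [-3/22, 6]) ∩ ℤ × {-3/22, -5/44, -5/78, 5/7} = ({0, 1, …, 9} × {-5/44}) ∪ ({1} × {-3/22, -5/44, -5/78, 5/7})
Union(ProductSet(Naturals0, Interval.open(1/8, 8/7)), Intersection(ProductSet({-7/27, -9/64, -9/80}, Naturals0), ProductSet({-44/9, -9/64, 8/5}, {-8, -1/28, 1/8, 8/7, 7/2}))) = ProductSet(Naturals0, Interval.open(1/8, 8/7))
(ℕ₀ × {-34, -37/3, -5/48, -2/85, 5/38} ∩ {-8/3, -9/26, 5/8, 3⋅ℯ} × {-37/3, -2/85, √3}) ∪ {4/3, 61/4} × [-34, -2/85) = {4/3, 61/4} × [-34, -2/85)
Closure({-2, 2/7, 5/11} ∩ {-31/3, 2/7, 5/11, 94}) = {2/7, 5/11}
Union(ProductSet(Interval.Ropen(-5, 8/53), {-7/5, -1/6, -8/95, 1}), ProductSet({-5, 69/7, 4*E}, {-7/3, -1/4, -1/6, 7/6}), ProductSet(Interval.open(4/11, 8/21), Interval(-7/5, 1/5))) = Union(ProductSet({-5, 69/7, 4*E}, {-7/3, -1/4, -1/6, 7/6}), ProductSet(Interval.Ropen(-5, 8/53), {-7/5, -1/6, -8/95, 1}), ProductSet(Interval.open(4/11, 8/21), Interval(-7/5, 1/5)))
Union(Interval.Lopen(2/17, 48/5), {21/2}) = Union({21/2}, Interval.Lopen(2/17, 48/5))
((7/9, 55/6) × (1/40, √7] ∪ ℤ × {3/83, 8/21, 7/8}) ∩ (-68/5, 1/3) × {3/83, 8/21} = {-13, -12, …, 0} × {3/83, 8/21}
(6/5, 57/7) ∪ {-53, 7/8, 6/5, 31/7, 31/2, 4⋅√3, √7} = {-53, 7/8, 31/2} ∪ [6/5, 57/7)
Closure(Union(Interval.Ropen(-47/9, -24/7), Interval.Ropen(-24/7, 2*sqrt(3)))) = Interval(-47/9, 2*sqrt(3))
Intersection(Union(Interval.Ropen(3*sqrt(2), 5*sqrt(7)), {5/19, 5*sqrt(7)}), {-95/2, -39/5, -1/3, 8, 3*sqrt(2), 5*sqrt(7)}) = {8, 3*sqrt(2), 5*sqrt(7)}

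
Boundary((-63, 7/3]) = {-63, 7/3}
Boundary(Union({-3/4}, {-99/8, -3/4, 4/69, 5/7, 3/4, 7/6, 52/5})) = {-99/8, -3/4, 4/69, 5/7, 3/4, 7/6, 52/5}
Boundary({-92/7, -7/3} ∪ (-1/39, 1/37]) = {-92/7, -7/3, -1/39, 1/37}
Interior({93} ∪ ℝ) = ℝ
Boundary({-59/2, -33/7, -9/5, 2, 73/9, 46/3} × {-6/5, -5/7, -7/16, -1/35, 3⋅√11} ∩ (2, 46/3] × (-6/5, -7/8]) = ∅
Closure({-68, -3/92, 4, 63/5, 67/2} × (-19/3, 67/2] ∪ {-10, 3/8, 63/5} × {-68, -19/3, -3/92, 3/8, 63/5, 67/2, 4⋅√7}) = ({-68, -3/92, 4, 63/5, 67/2} × [-19/3, 67/2]) ∪ ({-10, 3/8, 63/5} × {-68, -19/3, -3/92, 3/8, 63/5, 67/2, 4⋅√7})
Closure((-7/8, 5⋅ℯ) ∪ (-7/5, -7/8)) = [-7/5, 5⋅ℯ]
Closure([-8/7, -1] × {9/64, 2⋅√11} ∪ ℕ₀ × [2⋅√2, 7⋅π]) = ([-8/7, -1] × {9/64, 2⋅√11}) ∪ (ℕ₀ × [2⋅√2, 7⋅π])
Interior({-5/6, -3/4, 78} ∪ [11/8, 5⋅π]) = (11/8, 5⋅π)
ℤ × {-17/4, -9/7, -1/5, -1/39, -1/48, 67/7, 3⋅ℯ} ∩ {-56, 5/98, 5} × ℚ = {-56, 5} × {-17/4, -9/7, -1/5, -1/39, -1/48, 67/7}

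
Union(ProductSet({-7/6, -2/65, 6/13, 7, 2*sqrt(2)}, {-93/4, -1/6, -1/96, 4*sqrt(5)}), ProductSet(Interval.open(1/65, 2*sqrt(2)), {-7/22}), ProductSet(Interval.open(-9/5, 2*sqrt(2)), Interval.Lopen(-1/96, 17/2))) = Union(ProductSet({-7/6, -2/65, 6/13, 7, 2*sqrt(2)}, {-93/4, -1/6, -1/96, 4*sqrt(5)}), ProductSet(Interval.open(-9/5, 2*sqrt(2)), Interval.Lopen(-1/96, 17/2)), ProductSet(Interval.open(1/65, 2*sqrt(2)), {-7/22}))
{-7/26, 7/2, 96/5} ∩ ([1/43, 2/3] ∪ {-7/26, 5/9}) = {-7/26}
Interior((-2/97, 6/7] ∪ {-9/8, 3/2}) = (-2/97, 6/7)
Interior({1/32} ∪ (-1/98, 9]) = (-1/98, 9)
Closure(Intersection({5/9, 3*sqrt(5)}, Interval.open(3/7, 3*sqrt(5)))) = {5/9}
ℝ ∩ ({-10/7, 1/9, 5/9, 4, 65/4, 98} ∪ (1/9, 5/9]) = {-10/7, 4, 65/4, 98} ∪ [1/9, 5/9]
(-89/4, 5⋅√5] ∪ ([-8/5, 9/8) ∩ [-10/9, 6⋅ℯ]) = (-89/4, 5⋅√5]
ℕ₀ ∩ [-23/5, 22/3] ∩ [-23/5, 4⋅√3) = {0, 1, …, 6}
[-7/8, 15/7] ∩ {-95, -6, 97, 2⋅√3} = ∅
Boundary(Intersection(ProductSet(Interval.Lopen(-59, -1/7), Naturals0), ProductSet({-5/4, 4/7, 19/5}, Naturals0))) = ProductSet({-5/4}, Naturals0)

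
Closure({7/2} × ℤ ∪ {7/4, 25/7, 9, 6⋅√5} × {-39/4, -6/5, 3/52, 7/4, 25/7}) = ({7/2} × ℤ) ∪ ({7/4, 25/7, 9, 6⋅√5} × {-39/4, -6/5, 3/52, 7/4, 25/7})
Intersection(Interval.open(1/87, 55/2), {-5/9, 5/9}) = {5/9}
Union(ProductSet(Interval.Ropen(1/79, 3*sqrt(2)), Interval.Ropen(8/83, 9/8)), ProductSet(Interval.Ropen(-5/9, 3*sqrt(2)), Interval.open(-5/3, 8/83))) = Union(ProductSet(Interval.Ropen(-5/9, 3*sqrt(2)), Interval.open(-5/3, 8/83)), ProductSet(Interval.Ropen(1/79, 3*sqrt(2)), Interval.Ropen(8/83, 9/8)))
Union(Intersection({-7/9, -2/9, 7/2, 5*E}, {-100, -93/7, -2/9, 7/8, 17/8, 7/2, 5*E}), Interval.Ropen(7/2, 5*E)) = Union({-2/9}, Interval(7/2, 5*E))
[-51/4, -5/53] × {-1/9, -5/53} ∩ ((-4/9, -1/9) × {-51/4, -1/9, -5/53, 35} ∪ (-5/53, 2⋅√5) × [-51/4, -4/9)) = (-4/9, -1/9) × {-1/9, -5/53}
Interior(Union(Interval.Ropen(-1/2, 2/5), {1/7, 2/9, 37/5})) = Interval.open(-1/2, 2/5)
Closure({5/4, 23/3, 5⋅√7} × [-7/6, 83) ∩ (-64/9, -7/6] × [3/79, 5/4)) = ∅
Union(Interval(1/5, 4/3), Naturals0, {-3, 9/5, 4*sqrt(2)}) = Union({-3, 9/5, 4*sqrt(2)}, Interval(1/5, 4/3), Naturals0)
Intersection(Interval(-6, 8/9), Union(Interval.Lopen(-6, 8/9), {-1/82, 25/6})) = Interval.Lopen(-6, 8/9)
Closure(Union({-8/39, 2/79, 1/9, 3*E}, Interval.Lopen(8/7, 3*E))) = Union({-8/39, 2/79, 1/9}, Interval(8/7, 3*E))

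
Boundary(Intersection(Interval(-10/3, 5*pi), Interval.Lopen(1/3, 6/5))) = {1/3, 6/5}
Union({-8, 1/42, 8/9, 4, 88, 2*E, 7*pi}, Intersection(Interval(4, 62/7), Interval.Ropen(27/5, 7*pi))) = Union({-8, 1/42, 8/9, 4, 88, 7*pi}, Interval(27/5, 62/7))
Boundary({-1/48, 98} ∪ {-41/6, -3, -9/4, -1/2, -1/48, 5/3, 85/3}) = {-41/6, -3, -9/4, -1/2, -1/48, 5/3, 85/3, 98}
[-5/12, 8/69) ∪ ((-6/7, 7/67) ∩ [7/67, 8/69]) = [-5/12, 8/69)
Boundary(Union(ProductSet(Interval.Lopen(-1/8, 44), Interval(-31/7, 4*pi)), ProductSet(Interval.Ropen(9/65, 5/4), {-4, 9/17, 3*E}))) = Union(ProductSet({-1/8, 44}, Interval(-31/7, 4*pi)), ProductSet(Interval(-1/8, 44), {-31/7, 4*pi}))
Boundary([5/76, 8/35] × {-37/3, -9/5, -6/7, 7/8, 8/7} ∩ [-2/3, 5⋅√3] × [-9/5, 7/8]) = [5/76, 8/35] × {-9/5, -6/7, 7/8}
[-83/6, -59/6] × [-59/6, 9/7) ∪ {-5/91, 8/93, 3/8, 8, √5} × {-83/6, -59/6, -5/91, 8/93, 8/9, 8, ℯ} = ([-83/6, -59/6] × [-59/6, 9/7)) ∪ ({-5/91, 8/93, 3/8, 8, √5} × {-83/6, -59/6, -5/91, 8/93, 8/9, 8, ℯ})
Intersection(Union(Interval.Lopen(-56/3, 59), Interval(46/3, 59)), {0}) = {0}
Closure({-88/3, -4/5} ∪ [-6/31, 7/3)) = {-88/3, -4/5} ∪ [-6/31, 7/3]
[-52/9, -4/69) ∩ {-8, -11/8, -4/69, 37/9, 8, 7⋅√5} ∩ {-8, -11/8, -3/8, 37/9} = {-11/8}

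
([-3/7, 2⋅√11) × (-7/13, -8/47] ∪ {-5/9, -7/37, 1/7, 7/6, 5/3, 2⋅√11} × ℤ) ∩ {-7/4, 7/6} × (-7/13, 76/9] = {7/6} × ((-7/13, -8/47] ∪ {0, 1, …, 8})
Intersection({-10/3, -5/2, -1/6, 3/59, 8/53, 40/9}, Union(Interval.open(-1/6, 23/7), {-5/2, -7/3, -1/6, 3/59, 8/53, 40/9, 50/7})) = {-5/2, -1/6, 3/59, 8/53, 40/9}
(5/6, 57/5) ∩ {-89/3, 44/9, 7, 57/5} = {44/9, 7}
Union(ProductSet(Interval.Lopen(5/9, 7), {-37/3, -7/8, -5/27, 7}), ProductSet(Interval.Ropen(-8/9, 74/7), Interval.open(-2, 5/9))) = Union(ProductSet(Interval.Ropen(-8/9, 74/7), Interval.open(-2, 5/9)), ProductSet(Interval.Lopen(5/9, 7), {-37/3, -7/8, -5/27, 7}))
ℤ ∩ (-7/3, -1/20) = {-2, -1}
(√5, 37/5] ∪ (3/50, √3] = (3/50, √3] ∪ (√5, 37/5]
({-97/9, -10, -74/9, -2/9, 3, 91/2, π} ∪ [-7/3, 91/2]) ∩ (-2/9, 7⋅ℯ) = (-2/9, 7⋅ℯ)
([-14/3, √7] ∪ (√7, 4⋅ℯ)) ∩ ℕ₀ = {0, 1, …, 10}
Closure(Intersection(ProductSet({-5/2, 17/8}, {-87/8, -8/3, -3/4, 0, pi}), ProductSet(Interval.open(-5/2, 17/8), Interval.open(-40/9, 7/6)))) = EmptySet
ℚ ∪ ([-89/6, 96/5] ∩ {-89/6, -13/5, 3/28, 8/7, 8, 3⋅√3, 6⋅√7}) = ℚ ∪ {3⋅√3, 6⋅√7}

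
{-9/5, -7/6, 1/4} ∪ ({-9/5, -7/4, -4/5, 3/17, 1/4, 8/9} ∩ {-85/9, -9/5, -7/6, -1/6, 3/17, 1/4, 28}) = {-9/5, -7/6, 3/17, 1/4}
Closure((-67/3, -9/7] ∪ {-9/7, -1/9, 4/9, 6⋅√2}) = [-67/3, -9/7] ∪ {-1/9, 4/9, 6⋅√2}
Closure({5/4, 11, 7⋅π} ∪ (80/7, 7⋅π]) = {5/4, 11} ∪ [80/7, 7⋅π]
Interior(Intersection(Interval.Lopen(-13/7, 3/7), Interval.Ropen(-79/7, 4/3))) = Interval.open(-13/7, 3/7)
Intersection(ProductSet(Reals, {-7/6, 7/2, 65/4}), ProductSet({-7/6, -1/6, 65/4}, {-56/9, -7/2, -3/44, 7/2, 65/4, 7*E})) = ProductSet({-7/6, -1/6, 65/4}, {7/2, 65/4})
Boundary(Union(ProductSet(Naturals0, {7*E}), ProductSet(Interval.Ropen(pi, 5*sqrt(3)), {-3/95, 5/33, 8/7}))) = Union(ProductSet(Interval(pi, 5*sqrt(3)), {-3/95, 5/33, 8/7}), ProductSet(Naturals0, {7*E}))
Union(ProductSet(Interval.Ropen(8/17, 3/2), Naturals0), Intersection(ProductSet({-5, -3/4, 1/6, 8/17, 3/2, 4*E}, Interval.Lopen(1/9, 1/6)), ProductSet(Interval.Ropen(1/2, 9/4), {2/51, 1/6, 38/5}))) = Union(ProductSet({3/2}, {1/6}), ProductSet(Interval.Ropen(8/17, 3/2), Naturals0))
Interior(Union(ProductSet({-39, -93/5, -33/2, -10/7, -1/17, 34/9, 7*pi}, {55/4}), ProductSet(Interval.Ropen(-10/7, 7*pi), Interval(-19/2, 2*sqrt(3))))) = ProductSet(Interval.open(-10/7, 7*pi), Interval.open(-19/2, 2*sqrt(3)))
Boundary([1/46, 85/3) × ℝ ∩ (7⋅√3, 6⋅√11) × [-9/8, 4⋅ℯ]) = ({6⋅√11, 7⋅√3} × [-9/8, 4⋅ℯ]) ∪ ([7⋅√3, 6⋅√11] × {-9/8, 4⋅ℯ})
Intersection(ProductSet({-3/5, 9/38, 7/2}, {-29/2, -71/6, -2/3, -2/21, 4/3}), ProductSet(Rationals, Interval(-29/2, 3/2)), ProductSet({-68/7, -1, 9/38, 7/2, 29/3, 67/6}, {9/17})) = EmptySet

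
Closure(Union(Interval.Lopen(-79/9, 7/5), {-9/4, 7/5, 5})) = Union({5}, Interval(-79/9, 7/5))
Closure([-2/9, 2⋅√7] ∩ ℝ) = [-2/9, 2⋅√7]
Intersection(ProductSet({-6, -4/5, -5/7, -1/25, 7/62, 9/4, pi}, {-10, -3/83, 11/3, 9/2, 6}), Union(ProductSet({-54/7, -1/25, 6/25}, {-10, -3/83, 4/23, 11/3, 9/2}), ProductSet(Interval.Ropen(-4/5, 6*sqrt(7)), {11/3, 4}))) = Union(ProductSet({-1/25}, {-10, -3/83, 11/3, 9/2}), ProductSet({-4/5, -5/7, -1/25, 7/62, 9/4, pi}, {11/3}))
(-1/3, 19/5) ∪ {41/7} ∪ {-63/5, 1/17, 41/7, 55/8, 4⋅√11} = {-63/5, 41/7, 55/8, 4⋅√11} ∪ (-1/3, 19/5)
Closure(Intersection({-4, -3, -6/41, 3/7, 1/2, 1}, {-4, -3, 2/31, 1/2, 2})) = {-4, -3, 1/2}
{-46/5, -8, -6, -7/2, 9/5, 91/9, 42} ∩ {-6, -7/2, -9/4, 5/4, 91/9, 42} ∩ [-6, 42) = {-6, -7/2, 91/9}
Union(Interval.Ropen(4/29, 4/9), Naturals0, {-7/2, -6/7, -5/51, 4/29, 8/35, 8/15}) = Union({-7/2, -6/7, -5/51, 8/15}, Interval.Ropen(4/29, 4/9), Naturals0)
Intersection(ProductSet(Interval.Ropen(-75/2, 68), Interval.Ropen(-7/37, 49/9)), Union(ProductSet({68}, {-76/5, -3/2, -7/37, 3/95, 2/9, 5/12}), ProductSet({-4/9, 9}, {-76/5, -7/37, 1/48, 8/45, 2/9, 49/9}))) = ProductSet({-4/9, 9}, {-7/37, 1/48, 8/45, 2/9})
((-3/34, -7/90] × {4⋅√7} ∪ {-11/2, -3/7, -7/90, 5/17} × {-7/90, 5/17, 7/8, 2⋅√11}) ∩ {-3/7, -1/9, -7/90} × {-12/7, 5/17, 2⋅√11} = {-3/7, -7/90} × {5/17, 2⋅√11}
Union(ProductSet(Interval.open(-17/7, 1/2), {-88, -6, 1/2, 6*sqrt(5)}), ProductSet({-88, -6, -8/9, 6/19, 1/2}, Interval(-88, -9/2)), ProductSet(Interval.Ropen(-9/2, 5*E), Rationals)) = Union(ProductSet({-88, -6, -8/9, 6/19, 1/2}, Interval(-88, -9/2)), ProductSet(Interval.Ropen(-9/2, 5*E), Rationals), ProductSet(Interval.open(-17/7, 1/2), {-88, -6, 1/2, 6*sqrt(5)}))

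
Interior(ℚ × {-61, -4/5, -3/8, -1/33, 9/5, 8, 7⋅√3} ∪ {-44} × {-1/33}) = ∅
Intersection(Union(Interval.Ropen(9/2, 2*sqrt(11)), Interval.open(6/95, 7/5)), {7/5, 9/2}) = {9/2}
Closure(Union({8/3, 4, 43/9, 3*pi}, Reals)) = Reals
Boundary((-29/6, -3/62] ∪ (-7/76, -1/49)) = {-29/6, -1/49}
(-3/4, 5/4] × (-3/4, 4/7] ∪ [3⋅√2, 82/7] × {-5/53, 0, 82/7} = ((-3/4, 5/4] × (-3/4, 4/7]) ∪ ([3⋅√2, 82/7] × {-5/53, 0, 82/7})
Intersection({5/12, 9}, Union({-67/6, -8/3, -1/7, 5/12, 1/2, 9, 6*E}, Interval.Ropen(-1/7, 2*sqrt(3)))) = {5/12, 9}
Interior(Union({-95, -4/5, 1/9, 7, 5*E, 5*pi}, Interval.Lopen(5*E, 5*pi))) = Interval.open(5*E, 5*pi)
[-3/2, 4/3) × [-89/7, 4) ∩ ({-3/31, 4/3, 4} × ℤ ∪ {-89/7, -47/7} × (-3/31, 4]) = {-3/31} × {-12, -11, …, 3}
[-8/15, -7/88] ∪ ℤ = ℤ ∪ [-8/15, -7/88]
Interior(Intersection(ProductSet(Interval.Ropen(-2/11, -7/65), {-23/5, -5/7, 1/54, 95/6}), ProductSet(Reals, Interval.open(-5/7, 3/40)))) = EmptySet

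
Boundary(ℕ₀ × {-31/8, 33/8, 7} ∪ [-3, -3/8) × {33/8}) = (ℕ₀ × {-31/8, 33/8, 7}) ∪ ([-3, -3/8] × {33/8})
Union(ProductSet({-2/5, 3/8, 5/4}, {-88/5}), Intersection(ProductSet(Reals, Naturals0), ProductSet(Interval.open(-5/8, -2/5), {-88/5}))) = ProductSet({-2/5, 3/8, 5/4}, {-88/5})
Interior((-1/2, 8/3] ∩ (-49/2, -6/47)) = (-1/2, -6/47)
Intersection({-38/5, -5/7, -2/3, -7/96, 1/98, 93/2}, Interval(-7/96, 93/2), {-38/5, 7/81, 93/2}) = {93/2}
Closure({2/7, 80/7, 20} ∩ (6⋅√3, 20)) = {80/7}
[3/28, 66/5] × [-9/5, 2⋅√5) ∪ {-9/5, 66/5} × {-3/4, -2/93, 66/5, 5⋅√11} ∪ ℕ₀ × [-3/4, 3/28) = (ℕ₀ × [-3/4, 3/28)) ∪ ({-9/5, 66/5} × {-3/4, -2/93, 66/5, 5⋅√11}) ∪ ([3/28, 66/5] × [-9/5, 2⋅√5))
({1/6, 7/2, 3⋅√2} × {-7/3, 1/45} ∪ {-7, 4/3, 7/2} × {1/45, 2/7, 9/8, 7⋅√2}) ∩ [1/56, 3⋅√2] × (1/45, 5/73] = ∅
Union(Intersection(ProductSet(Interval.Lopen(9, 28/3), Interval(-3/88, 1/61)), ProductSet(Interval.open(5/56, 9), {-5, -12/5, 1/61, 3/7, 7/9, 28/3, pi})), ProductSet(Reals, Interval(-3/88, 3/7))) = ProductSet(Reals, Interval(-3/88, 3/7))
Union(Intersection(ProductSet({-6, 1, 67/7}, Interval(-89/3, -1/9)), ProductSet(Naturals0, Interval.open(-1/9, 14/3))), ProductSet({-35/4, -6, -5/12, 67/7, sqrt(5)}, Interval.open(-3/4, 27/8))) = ProductSet({-35/4, -6, -5/12, 67/7, sqrt(5)}, Interval.open(-3/4, 27/8))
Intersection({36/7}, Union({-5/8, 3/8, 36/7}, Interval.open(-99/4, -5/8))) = {36/7}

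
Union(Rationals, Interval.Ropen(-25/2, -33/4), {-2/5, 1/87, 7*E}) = Union({7*E}, Interval(-25/2, -33/4), Rationals)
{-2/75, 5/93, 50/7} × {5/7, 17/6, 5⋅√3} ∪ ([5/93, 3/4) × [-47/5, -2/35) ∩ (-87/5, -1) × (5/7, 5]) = {-2/75, 5/93, 50/7} × {5/7, 17/6, 5⋅√3}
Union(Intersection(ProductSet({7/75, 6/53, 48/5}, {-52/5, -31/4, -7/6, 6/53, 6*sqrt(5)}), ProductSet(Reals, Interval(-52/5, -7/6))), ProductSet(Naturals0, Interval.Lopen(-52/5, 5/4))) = Union(ProductSet({7/75, 6/53, 48/5}, {-52/5, -31/4, -7/6}), ProductSet(Naturals0, Interval.Lopen(-52/5, 5/4)))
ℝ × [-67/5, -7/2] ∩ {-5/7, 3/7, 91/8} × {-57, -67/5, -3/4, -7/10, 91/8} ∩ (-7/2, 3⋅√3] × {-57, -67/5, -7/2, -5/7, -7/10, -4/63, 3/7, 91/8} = {-5/7, 3/7} × {-67/5}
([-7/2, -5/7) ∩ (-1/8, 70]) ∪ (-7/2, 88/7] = (-7/2, 88/7]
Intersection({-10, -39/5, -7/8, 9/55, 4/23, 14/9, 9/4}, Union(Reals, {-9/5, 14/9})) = {-10, -39/5, -7/8, 9/55, 4/23, 14/9, 9/4}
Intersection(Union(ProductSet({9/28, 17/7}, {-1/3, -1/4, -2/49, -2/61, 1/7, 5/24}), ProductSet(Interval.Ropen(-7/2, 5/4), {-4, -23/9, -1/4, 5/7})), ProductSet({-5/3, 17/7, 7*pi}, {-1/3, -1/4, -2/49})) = Union(ProductSet({-5/3}, {-1/4}), ProductSet({17/7}, {-1/3, -1/4, -2/49}))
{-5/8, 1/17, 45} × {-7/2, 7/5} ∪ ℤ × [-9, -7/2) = (ℤ × [-9, -7/2)) ∪ ({-5/8, 1/17, 45} × {-7/2, 7/5})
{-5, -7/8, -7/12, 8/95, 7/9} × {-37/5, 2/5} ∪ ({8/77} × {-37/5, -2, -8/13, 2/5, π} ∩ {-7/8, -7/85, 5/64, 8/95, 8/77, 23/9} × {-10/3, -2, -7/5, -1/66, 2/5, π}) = ({8/77} × {-2, 2/5, π}) ∪ ({-5, -7/8, -7/12, 8/95, 7/9} × {-37/5, 2/5})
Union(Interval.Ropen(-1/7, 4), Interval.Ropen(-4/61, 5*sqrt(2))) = Interval.Ropen(-1/7, 5*sqrt(2))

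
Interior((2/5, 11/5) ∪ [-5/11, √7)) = (-5/11, √7)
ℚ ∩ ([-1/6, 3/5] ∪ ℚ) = ℚ ∪ (ℚ ∩ [-1/6, 3/5])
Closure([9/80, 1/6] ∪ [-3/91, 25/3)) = [-3/91, 25/3]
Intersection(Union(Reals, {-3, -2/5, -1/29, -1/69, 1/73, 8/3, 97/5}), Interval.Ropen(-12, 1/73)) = Interval.Ropen(-12, 1/73)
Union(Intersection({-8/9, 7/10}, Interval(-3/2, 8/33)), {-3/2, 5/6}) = {-3/2, -8/9, 5/6}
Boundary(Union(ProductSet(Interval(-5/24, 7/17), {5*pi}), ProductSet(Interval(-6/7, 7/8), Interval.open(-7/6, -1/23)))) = Union(ProductSet({-6/7, 7/8}, Interval(-7/6, -1/23)), ProductSet(Interval(-6/7, 7/8), {-7/6, -1/23}), ProductSet(Interval(-5/24, 7/17), {5*pi}))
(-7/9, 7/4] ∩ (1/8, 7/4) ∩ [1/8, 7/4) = (1/8, 7/4)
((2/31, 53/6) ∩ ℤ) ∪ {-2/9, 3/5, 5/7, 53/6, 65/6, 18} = {-2/9, 3/5, 5/7, 53/6, 65/6, 18} ∪ {1, 2, …, 8}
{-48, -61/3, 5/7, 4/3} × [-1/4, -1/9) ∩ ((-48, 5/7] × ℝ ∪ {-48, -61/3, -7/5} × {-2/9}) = ({-48, -61/3} × {-2/9}) ∪ ({-61/3, 5/7} × [-1/4, -1/9))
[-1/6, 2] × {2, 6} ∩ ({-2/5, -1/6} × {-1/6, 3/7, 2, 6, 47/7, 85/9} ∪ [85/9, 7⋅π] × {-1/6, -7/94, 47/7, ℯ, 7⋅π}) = {-1/6} × {2, 6}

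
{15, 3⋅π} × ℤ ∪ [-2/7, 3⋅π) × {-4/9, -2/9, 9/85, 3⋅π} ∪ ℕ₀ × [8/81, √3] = ({15, 3⋅π} × ℤ) ∪ (ℕ₀ × [8/81, √3]) ∪ ([-2/7, 3⋅π) × {-4/9, -2/9, 9/85, 3⋅π})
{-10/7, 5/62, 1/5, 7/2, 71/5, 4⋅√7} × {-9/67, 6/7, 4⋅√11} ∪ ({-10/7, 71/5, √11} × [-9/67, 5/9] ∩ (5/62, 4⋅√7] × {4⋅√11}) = {-10/7, 5/62, 1/5, 7/2, 71/5, 4⋅√7} × {-9/67, 6/7, 4⋅√11}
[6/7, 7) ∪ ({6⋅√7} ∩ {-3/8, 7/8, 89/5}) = [6/7, 7)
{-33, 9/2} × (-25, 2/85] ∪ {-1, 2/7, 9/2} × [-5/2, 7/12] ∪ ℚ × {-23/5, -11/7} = (ℚ × {-23/5, -11/7}) ∪ ({-33, 9/2} × (-25, 2/85]) ∪ ({-1, 2/7, 9/2} × [-5/2, 7/12])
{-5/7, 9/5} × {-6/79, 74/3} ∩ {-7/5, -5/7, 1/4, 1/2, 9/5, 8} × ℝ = {-5/7, 9/5} × {-6/79, 74/3}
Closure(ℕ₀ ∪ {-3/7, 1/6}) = {-3/7, 1/6} ∪ ℕ₀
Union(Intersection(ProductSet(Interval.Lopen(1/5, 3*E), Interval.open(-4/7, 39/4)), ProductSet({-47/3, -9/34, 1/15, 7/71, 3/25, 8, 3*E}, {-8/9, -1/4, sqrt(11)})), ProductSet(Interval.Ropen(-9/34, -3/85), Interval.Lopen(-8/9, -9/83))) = Union(ProductSet({8, 3*E}, {-1/4, sqrt(11)}), ProductSet(Interval.Ropen(-9/34, -3/85), Interval.Lopen(-8/9, -9/83)))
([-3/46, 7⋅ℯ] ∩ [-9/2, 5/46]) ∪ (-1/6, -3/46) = (-1/6, 5/46]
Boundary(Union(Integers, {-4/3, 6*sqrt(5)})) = Union({-4/3, 6*sqrt(5)}, Integers)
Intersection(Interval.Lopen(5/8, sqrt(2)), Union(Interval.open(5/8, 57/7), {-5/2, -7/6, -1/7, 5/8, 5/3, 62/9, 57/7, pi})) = Interval.Lopen(5/8, sqrt(2))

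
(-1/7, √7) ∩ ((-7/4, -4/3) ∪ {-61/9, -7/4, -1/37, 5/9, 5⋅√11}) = {-1/37, 5/9}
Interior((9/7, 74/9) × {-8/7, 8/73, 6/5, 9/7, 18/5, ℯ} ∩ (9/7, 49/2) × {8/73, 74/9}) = ∅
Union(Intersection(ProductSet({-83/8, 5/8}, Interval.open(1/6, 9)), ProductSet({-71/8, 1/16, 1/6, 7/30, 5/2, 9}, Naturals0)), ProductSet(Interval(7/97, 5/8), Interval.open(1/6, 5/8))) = ProductSet(Interval(7/97, 5/8), Interval.open(1/6, 5/8))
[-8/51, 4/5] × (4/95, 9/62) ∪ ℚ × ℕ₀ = (ℚ × ℕ₀) ∪ ([-8/51, 4/5] × (4/95, 9/62))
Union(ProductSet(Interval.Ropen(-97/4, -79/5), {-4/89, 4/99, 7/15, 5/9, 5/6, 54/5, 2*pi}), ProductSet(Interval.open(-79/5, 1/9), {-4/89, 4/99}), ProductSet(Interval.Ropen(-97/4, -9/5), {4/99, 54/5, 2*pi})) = Union(ProductSet(Interval.Ropen(-97/4, -79/5), {-4/89, 4/99, 7/15, 5/9, 5/6, 54/5, 2*pi}), ProductSet(Interval.Ropen(-97/4, -9/5), {4/99, 54/5, 2*pi}), ProductSet(Interval.open(-79/5, 1/9), {-4/89, 4/99}))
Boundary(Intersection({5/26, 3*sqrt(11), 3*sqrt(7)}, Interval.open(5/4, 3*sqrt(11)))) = {3*sqrt(7)}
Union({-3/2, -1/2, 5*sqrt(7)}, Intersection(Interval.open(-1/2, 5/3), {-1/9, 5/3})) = {-3/2, -1/2, -1/9, 5*sqrt(7)}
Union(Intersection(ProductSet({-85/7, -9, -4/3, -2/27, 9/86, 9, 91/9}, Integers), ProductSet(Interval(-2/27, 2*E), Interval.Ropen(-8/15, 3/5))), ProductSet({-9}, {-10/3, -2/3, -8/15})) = Union(ProductSet({-9}, {-10/3, -2/3, -8/15}), ProductSet({-2/27, 9/86}, Range(0, 1, 1)))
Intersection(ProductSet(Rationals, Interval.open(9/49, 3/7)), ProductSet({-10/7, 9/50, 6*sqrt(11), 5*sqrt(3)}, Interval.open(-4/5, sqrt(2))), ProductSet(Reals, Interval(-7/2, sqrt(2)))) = ProductSet({-10/7, 9/50}, Interval.open(9/49, 3/7))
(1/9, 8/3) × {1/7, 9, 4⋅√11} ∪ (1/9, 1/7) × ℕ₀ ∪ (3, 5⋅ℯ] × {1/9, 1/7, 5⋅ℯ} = ((1/9, 1/7) × ℕ₀) ∪ ((1/9, 8/3) × {1/7, 9, 4⋅√11}) ∪ ((3, 5⋅ℯ] × {1/9, 1/7, 5⋅ℯ})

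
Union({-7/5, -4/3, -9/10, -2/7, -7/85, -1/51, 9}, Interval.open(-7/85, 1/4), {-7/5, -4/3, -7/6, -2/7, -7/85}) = Union({-7/5, -4/3, -7/6, -9/10, -2/7, 9}, Interval.Ropen(-7/85, 1/4))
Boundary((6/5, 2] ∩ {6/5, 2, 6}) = {2}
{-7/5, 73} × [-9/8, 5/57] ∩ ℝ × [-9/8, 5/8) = {-7/5, 73} × [-9/8, 5/57]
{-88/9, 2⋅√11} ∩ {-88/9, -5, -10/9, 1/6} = {-88/9}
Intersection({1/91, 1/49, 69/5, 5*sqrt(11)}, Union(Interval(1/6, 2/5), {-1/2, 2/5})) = EmptySet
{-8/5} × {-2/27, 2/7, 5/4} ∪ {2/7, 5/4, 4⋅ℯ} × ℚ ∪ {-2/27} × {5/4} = ({-2/27} × {5/4}) ∪ ({-8/5} × {-2/27, 2/7, 5/4}) ∪ ({2/7, 5/4, 4⋅ℯ} × ℚ)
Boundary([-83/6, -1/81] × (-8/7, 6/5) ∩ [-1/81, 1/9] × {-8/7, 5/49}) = {-1/81} × {5/49}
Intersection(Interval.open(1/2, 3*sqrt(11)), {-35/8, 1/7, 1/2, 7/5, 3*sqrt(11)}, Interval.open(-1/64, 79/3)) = {7/5}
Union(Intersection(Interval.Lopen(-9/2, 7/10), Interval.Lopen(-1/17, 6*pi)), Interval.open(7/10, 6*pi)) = Interval.open(-1/17, 6*pi)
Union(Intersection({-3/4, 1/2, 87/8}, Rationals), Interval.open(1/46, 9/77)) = Union({-3/4, 1/2, 87/8}, Interval.open(1/46, 9/77))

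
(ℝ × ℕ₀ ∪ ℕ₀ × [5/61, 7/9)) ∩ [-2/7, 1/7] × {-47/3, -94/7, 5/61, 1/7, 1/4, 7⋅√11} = {0} × {5/61, 1/7, 1/4}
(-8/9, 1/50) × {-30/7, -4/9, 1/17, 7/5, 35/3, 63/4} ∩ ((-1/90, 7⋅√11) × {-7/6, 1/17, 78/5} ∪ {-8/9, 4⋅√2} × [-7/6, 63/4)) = (-1/90, 1/50) × {1/17}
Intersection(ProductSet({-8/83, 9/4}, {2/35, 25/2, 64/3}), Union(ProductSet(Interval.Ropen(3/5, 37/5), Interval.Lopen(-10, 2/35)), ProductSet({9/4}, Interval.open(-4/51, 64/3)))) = ProductSet({9/4}, {2/35, 25/2})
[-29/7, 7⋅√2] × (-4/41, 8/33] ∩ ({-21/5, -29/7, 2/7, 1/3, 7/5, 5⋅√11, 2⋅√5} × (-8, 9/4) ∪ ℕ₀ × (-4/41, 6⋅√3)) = ({-29/7, 2/7, 1/3, 7/5, 2⋅√5} ∪ {0, 1, …, 9}) × (-4/41, 8/33]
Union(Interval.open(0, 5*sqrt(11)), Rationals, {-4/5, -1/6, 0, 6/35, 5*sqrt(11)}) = Union(Interval(0, 5*sqrt(11)), Rationals)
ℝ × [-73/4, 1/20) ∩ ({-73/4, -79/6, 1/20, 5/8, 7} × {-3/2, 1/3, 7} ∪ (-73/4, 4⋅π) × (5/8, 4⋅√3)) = {-73/4, -79/6, 1/20, 5/8, 7} × {-3/2}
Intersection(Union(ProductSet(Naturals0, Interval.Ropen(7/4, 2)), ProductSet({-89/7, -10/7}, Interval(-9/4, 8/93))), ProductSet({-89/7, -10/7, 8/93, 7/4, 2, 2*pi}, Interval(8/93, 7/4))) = Union(ProductSet({2}, {7/4}), ProductSet({-89/7, -10/7}, {8/93}))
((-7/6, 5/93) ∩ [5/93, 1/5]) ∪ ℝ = ℝ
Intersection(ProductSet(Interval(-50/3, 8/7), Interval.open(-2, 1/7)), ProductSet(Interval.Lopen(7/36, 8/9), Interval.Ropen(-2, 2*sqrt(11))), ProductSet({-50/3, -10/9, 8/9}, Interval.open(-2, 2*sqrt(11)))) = ProductSet({8/9}, Interval.open(-2, 1/7))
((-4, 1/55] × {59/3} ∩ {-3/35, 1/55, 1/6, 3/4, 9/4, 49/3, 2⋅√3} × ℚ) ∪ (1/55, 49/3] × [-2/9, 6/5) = ({-3/35, 1/55} × {59/3}) ∪ ((1/55, 49/3] × [-2/9, 6/5))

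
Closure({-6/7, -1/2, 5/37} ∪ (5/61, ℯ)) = {-6/7, -1/2} ∪ [5/61, ℯ]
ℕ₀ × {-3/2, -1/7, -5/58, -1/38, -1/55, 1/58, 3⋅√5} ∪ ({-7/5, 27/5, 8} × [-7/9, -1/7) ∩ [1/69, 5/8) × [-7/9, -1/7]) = ℕ₀ × {-3/2, -1/7, -5/58, -1/38, -1/55, 1/58, 3⋅√5}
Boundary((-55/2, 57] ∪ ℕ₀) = {-55/2} ∪ (ℕ₀ \ (-55/2, 57))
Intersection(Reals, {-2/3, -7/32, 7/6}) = {-2/3, -7/32, 7/6}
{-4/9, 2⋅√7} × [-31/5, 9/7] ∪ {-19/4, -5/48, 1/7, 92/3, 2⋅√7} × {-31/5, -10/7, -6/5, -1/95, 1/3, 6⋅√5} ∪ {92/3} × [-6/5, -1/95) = ({92/3} × [-6/5, -1/95)) ∪ ({-4/9, 2⋅√7} × [-31/5, 9/7]) ∪ ({-19/4, -5/48, 1/7, 92/3, 2⋅√7} × {-31/5, -10/7, -6/5, -1/95, 1/3, 6⋅√5})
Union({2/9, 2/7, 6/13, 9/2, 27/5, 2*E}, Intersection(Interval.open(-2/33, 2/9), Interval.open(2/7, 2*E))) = {2/9, 2/7, 6/13, 9/2, 27/5, 2*E}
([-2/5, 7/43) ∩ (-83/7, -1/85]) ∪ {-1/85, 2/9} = [-2/5, -1/85] ∪ {2/9}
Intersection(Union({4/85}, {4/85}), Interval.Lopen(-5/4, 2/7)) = {4/85}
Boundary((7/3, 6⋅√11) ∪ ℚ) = (-∞, 7/3] ∪ [6⋅√11, ∞)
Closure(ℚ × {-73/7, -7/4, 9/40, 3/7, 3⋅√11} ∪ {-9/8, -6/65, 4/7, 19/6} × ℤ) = ({-9/8, -6/65, 4/7, 19/6} × ℤ) ∪ (ℝ × {-73/7, -7/4, 9/40, 3/7, 3⋅√11})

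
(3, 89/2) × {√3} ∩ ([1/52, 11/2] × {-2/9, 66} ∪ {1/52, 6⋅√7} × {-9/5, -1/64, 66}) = ∅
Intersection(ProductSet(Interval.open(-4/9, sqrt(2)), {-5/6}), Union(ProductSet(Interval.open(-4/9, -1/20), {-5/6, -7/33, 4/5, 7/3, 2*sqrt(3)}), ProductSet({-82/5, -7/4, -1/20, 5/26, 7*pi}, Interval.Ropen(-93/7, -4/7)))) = ProductSet(Union({5/26}, Interval.Lopen(-4/9, -1/20)), {-5/6})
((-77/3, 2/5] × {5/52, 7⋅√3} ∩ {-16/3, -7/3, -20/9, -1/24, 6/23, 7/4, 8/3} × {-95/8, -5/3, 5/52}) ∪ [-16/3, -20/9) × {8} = ([-16/3, -20/9) × {8}) ∪ ({-16/3, -7/3, -20/9, -1/24, 6/23} × {5/52})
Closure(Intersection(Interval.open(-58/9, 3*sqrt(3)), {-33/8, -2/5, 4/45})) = {-33/8, -2/5, 4/45}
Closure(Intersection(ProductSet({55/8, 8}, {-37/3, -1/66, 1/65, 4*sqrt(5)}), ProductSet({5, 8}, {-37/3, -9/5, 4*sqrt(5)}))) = ProductSet({8}, {-37/3, 4*sqrt(5)})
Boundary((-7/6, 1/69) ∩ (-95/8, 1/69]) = {-7/6, 1/69}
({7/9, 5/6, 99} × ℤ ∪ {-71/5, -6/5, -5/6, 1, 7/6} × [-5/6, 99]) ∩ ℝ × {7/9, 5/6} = {-71/5, -6/5, -5/6, 1, 7/6} × {7/9, 5/6}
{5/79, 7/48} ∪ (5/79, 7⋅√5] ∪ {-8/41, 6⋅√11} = {-8/41, 6⋅√11} ∪ [5/79, 7⋅√5]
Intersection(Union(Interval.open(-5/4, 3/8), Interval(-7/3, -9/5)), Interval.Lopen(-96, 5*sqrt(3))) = Union(Interval(-7/3, -9/5), Interval.open(-5/4, 3/8))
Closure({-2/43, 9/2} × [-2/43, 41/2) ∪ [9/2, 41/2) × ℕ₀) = ([9/2, 41/2] × ℕ₀) ∪ ({-2/43, 9/2} × [-2/43, 41/2])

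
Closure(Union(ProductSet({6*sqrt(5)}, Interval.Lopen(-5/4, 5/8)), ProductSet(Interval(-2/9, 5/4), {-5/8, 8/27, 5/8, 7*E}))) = Union(ProductSet({6*sqrt(5)}, Interval(-5/4, 5/8)), ProductSet(Interval(-2/9, 5/4), {-5/8, 8/27, 5/8, 7*E}))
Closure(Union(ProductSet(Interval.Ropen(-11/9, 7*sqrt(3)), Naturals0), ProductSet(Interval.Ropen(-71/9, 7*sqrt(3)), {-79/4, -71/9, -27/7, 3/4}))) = Union(ProductSet(Interval(-71/9, 7*sqrt(3)), {-79/4, -71/9, -27/7, 3/4}), ProductSet(Interval(-11/9, 7*sqrt(3)), Naturals0))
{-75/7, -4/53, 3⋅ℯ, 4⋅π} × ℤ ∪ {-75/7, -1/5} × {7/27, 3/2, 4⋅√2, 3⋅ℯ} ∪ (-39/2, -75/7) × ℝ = ((-39/2, -75/7) × ℝ) ∪ ({-75/7, -4/53, 3⋅ℯ, 4⋅π} × ℤ) ∪ ({-75/7, -1/5} × {7/27, 3/2, 4⋅√2, 3⋅ℯ})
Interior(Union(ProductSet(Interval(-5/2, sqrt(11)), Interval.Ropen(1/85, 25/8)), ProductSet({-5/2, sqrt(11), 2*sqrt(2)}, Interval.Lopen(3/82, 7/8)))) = ProductSet(Interval.open(-5/2, sqrt(11)), Interval.open(1/85, 25/8))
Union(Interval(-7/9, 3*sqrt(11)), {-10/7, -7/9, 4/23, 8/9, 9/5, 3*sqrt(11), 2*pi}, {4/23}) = Union({-10/7}, Interval(-7/9, 3*sqrt(11)))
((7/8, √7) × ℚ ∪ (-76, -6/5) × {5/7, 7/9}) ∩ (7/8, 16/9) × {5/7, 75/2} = (7/8, 16/9) × {5/7, 75/2}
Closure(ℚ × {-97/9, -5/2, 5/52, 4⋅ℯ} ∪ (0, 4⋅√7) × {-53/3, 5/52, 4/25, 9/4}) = (ℝ × {-97/9, -5/2, 5/52, 4⋅ℯ}) ∪ ([0, 4⋅√7] × {-53/3, 5/52, 4/25, 9/4})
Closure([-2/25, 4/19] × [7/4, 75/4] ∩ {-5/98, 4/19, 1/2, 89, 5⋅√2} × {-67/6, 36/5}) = {-5/98, 4/19} × {36/5}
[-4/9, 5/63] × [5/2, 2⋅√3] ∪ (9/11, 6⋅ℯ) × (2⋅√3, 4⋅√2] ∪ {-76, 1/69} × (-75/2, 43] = ({-76, 1/69} × (-75/2, 43]) ∪ ([-4/9, 5/63] × [5/2, 2⋅√3]) ∪ ((9/11, 6⋅ℯ) × (2⋅√3, 4⋅√2])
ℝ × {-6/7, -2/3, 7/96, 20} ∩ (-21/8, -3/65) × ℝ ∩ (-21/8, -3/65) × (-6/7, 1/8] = (-21/8, -3/65) × {-2/3, 7/96}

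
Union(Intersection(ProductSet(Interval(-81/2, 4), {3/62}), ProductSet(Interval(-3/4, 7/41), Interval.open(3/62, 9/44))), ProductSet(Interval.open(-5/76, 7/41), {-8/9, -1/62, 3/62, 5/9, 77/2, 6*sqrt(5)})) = ProductSet(Interval.open(-5/76, 7/41), {-8/9, -1/62, 3/62, 5/9, 77/2, 6*sqrt(5)})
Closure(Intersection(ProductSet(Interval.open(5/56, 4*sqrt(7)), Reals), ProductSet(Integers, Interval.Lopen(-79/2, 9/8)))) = ProductSet(Range(1, 11, 1), Interval(-79/2, 9/8))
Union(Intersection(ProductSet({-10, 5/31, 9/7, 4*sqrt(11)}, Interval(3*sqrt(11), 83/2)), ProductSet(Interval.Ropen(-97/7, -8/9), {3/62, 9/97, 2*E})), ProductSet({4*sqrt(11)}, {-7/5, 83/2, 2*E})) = ProductSet({4*sqrt(11)}, {-7/5, 83/2, 2*E})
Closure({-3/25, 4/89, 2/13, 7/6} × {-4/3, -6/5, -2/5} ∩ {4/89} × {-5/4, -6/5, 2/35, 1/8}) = {4/89} × {-6/5}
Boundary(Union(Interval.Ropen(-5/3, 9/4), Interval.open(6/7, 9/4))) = {-5/3, 9/4}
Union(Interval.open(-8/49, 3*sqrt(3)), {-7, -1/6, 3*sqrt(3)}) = Union({-7, -1/6}, Interval.Lopen(-8/49, 3*sqrt(3)))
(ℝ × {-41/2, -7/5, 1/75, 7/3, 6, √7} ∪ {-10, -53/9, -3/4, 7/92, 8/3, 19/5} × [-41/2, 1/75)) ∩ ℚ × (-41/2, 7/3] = (ℚ × {-7/5, 1/75, 7/3}) ∪ ({-10, -53/9, -3/4, 7/92, 8/3, 19/5} × (-41/2, 1/75))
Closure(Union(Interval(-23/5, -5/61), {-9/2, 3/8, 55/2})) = Union({3/8, 55/2}, Interval(-23/5, -5/61))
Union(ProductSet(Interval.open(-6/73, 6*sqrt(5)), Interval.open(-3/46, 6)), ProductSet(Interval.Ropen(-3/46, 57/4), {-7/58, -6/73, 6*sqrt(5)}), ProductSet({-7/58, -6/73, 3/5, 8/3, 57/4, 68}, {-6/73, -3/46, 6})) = Union(ProductSet({-7/58, -6/73, 3/5, 8/3, 57/4, 68}, {-6/73, -3/46, 6}), ProductSet(Interval.open(-6/73, 6*sqrt(5)), Interval.open(-3/46, 6)), ProductSet(Interval.Ropen(-3/46, 57/4), {-7/58, -6/73, 6*sqrt(5)}))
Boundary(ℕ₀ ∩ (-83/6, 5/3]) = {0, 1}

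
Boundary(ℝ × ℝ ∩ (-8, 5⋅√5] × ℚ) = [-8, 5⋅√5] × ℝ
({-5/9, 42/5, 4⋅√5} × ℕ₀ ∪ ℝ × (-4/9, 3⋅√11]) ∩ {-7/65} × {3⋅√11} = {-7/65} × {3⋅√11}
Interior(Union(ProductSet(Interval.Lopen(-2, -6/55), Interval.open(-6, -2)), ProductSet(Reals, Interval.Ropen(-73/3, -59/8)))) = Union(ProductSet(Interval(-oo, oo), Interval.open(-73/3, -59/8)), ProductSet(Interval.open(-2, -6/55), Interval.open(-6, -2)))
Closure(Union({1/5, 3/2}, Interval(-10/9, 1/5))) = Union({3/2}, Interval(-10/9, 1/5))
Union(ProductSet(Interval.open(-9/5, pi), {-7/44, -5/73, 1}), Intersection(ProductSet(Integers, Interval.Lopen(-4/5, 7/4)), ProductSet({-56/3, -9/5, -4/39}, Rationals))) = ProductSet(Interval.open(-9/5, pi), {-7/44, -5/73, 1})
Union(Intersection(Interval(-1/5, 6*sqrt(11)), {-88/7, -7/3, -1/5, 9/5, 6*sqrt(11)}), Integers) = Union({-1/5, 9/5, 6*sqrt(11)}, Integers)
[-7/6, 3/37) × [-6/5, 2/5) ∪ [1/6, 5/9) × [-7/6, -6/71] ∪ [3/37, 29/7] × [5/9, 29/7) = ([-7/6, 3/37) × [-6/5, 2/5)) ∪ ([3/37, 29/7] × [5/9, 29/7)) ∪ ([1/6, 5/9) × [-7/6, -6/71])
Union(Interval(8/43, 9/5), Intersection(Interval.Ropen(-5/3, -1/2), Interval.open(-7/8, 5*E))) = Union(Interval.open(-7/8, -1/2), Interval(8/43, 9/5))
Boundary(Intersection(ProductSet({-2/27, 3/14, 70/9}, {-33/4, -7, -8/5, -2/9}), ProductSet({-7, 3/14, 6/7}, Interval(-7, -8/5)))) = ProductSet({3/14}, {-7, -8/5})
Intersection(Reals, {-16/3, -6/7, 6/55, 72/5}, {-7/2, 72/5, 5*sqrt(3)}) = {72/5}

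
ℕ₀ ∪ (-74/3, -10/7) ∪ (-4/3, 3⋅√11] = (-74/3, -10/7) ∪ (-4/3, 3⋅√11] ∪ ℕ₀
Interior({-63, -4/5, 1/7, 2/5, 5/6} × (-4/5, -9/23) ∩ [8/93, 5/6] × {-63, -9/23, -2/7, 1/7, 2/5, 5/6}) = ∅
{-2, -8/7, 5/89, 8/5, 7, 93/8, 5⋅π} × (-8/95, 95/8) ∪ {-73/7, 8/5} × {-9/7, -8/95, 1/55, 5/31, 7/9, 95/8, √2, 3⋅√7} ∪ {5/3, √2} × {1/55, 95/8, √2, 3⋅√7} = ({-2, -8/7, 5/89, 8/5, 7, 93/8, 5⋅π} × (-8/95, 95/8)) ∪ ({5/3, √2} × {1/55, 95/8, √2, 3⋅√7}) ∪ ({-73/7, 8/5} × {-9/7, -8/95, 1/55, 5/31, 7/9, 95/8, √2, 3⋅√7})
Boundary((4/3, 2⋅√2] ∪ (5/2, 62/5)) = {4/3, 62/5}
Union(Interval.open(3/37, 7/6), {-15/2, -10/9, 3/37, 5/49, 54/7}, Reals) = Interval(-oo, oo)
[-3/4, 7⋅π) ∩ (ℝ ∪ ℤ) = [-3/4, 7⋅π)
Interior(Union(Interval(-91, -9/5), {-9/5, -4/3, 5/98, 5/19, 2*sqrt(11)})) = Interval.open(-91, -9/5)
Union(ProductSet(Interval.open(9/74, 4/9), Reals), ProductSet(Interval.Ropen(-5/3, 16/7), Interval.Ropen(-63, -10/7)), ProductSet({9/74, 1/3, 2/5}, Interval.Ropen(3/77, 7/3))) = Union(ProductSet({9/74, 1/3, 2/5}, Interval.Ropen(3/77, 7/3)), ProductSet(Interval.Ropen(-5/3, 16/7), Interval.Ropen(-63, -10/7)), ProductSet(Interval.open(9/74, 4/9), Reals))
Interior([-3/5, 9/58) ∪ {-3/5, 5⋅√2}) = (-3/5, 9/58)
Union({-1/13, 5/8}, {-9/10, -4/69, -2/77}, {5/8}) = {-9/10, -1/13, -4/69, -2/77, 5/8}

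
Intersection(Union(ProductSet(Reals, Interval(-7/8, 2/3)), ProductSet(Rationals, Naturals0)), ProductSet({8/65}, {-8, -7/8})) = ProductSet({8/65}, {-7/8})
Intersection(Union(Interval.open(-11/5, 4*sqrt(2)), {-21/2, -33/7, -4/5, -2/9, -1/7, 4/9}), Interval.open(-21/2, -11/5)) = {-33/7}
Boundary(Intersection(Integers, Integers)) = Integers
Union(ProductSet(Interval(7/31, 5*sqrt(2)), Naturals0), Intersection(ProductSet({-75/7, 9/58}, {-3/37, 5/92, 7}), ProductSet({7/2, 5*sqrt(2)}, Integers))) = ProductSet(Interval(7/31, 5*sqrt(2)), Naturals0)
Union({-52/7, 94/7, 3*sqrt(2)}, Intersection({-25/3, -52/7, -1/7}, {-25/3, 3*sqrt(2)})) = {-25/3, -52/7, 94/7, 3*sqrt(2)}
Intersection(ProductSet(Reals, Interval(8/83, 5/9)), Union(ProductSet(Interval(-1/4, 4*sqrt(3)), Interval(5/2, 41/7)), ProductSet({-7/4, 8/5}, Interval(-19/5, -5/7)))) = EmptySet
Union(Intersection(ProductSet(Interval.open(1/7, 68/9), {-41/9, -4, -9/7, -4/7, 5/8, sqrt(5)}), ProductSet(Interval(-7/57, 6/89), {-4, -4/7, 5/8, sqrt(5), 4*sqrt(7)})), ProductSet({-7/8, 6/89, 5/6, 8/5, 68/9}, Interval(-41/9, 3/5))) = ProductSet({-7/8, 6/89, 5/6, 8/5, 68/9}, Interval(-41/9, 3/5))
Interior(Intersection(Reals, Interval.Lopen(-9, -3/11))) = Interval.open(-9, -3/11)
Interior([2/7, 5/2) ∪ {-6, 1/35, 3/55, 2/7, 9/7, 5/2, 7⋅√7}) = (2/7, 5/2)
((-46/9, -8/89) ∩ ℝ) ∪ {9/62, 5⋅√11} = (-46/9, -8/89) ∪ {9/62, 5⋅√11}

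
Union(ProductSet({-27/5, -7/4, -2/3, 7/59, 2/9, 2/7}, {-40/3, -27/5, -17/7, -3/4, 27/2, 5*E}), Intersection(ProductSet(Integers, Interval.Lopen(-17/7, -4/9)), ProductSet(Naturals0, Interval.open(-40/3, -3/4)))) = Union(ProductSet({-27/5, -7/4, -2/3, 7/59, 2/9, 2/7}, {-40/3, -27/5, -17/7, -3/4, 27/2, 5*E}), ProductSet(Naturals0, Interval.open(-17/7, -3/4)))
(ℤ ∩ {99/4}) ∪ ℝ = ℝ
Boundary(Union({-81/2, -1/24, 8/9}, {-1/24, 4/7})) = {-81/2, -1/24, 4/7, 8/9}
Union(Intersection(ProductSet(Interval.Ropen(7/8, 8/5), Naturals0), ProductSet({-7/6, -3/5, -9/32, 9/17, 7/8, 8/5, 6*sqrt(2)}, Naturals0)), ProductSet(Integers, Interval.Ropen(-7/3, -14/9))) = Union(ProductSet({7/8}, Naturals0), ProductSet(Integers, Interval.Ropen(-7/3, -14/9)))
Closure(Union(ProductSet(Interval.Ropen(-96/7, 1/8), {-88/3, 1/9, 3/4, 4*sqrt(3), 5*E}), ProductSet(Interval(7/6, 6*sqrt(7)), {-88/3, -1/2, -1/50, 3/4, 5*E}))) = Union(ProductSet(Interval(-96/7, 1/8), {-88/3, 1/9, 3/4, 4*sqrt(3), 5*E}), ProductSet(Interval(7/6, 6*sqrt(7)), {-88/3, -1/2, -1/50, 3/4, 5*E}))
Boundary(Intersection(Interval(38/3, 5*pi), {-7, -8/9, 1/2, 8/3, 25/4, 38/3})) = {38/3}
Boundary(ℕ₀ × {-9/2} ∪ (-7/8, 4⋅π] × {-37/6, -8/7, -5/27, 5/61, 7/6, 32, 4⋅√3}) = (ℕ₀ × {-9/2}) ∪ ([-7/8, 4⋅π] × {-37/6, -8/7, -5/27, 5/61, 7/6, 32, 4⋅√3})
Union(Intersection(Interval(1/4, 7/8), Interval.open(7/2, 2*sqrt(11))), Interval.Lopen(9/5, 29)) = Interval.Lopen(9/5, 29)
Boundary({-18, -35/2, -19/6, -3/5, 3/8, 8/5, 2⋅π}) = {-18, -35/2, -19/6, -3/5, 3/8, 8/5, 2⋅π}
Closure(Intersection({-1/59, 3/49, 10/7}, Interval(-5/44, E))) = {-1/59, 3/49, 10/7}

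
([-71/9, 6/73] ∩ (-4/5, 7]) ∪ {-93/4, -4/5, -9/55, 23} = {-93/4, 23} ∪ [-4/5, 6/73]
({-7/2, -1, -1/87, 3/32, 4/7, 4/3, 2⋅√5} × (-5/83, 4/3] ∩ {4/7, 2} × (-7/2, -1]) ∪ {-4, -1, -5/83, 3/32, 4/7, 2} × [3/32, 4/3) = {-4, -1, -5/83, 3/32, 4/7, 2} × [3/32, 4/3)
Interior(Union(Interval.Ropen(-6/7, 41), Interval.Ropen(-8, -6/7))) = Interval.open(-8, 41)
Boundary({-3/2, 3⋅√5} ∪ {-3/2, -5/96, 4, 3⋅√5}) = {-3/2, -5/96, 4, 3⋅√5}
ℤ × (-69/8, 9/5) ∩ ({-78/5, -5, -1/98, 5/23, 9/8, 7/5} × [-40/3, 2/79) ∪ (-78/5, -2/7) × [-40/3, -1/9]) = ({-5} × (-69/8, 2/79)) ∪ ({-15, -14, …, -1} × (-69/8, -1/9])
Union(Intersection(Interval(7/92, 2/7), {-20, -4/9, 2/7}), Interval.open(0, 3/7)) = Interval.open(0, 3/7)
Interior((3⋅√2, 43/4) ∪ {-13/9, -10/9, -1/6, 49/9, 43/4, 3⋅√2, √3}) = (3⋅√2, 43/4)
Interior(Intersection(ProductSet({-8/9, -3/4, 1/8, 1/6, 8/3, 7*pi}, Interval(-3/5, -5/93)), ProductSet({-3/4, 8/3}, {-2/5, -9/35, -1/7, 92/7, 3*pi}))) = EmptySet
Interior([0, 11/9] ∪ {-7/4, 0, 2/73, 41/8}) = (0, 11/9)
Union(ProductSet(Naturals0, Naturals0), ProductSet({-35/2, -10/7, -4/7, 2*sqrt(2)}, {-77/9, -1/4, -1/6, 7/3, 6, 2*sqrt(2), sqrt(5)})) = Union(ProductSet({-35/2, -10/7, -4/7, 2*sqrt(2)}, {-77/9, -1/4, -1/6, 7/3, 6, 2*sqrt(2), sqrt(5)}), ProductSet(Naturals0, Naturals0))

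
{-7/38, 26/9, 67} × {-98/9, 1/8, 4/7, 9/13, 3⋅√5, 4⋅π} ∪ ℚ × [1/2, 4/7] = (ℚ × [1/2, 4/7]) ∪ ({-7/38, 26/9, 67} × {-98/9, 1/8, 4/7, 9/13, 3⋅√5, 4⋅π})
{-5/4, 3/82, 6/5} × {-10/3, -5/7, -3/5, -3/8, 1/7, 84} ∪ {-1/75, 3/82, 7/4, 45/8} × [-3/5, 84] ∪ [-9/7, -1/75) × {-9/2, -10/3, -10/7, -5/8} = ({-1/75, 3/82, 7/4, 45/8} × [-3/5, 84]) ∪ ([-9/7, -1/75) × {-9/2, -10/3, -10/7, -5/8}) ∪ ({-5/4, 3/82, 6/5} × {-10/3, -5/7, -3/5, -3/8, 1/7, 84})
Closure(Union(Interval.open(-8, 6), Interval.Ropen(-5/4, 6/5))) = Interval(-8, 6)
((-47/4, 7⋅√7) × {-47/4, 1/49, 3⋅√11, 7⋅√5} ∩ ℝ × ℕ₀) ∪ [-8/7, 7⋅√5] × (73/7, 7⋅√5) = [-8/7, 7⋅√5] × (73/7, 7⋅√5)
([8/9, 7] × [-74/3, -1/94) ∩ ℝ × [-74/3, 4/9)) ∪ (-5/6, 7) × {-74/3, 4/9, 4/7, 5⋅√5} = ([8/9, 7] × [-74/3, -1/94)) ∪ ((-5/6, 7) × {-74/3, 4/9, 4/7, 5⋅√5})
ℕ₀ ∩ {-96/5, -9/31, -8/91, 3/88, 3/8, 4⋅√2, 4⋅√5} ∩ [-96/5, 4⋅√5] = ∅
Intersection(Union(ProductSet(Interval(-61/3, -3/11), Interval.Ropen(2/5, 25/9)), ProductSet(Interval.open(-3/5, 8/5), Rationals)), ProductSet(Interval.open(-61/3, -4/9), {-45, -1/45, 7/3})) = Union(ProductSet(Interval.open(-61/3, -4/9), {7/3}), ProductSet(Interval.open(-3/5, -4/9), {-45, -1/45, 7/3}))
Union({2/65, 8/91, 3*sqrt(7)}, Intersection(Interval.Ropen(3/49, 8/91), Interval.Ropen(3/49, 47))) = Union({2/65, 3*sqrt(7)}, Interval(3/49, 8/91))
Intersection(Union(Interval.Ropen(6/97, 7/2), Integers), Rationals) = Union(Integers, Intersection(Interval.Ropen(6/97, 7/2), Rationals))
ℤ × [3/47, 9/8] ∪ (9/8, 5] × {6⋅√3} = (ℤ × [3/47, 9/8]) ∪ ((9/8, 5] × {6⋅√3})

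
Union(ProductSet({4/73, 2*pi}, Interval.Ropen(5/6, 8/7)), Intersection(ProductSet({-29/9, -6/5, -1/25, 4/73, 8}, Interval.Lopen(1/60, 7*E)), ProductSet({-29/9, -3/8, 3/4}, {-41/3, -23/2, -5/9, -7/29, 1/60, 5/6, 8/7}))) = Union(ProductSet({-29/9}, {5/6, 8/7}), ProductSet({4/73, 2*pi}, Interval.Ropen(5/6, 8/7)))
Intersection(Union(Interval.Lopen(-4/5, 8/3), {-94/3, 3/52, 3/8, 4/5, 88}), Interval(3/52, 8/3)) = Interval(3/52, 8/3)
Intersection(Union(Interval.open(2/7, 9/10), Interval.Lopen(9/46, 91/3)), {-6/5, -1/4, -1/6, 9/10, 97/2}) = {9/10}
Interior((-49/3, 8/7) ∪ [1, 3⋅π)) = (-49/3, 3⋅π)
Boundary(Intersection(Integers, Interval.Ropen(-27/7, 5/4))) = Range(-3, 2, 1)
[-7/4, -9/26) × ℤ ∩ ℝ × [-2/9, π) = [-7/4, -9/26) × {0, 1, 2, 3}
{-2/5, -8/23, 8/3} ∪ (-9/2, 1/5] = (-9/2, 1/5] ∪ {8/3}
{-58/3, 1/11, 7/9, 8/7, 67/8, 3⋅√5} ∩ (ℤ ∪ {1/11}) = {1/11}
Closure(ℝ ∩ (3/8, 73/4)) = [3/8, 73/4]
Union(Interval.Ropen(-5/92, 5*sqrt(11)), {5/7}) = Interval.Ropen(-5/92, 5*sqrt(11))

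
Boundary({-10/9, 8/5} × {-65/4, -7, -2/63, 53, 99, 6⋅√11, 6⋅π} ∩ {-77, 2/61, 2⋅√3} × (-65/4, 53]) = ∅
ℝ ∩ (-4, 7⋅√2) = (-4, 7⋅√2)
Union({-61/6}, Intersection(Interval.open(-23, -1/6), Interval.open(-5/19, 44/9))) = Union({-61/6}, Interval.open(-5/19, -1/6))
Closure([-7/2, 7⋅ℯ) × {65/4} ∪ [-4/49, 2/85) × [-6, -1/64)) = ({-4/49, 2/85} × [-6, -1/64]) ∪ ([-4/49, 2/85] × {-6, -1/64}) ∪ ([-7/2, 7⋅ℯ] × {65/4}) ∪ ([-4/49, 2/85) × [-6, -1/64))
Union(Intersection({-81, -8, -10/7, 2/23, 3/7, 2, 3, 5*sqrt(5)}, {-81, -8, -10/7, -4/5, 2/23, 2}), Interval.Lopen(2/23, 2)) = Union({-81, -8, -10/7}, Interval(2/23, 2))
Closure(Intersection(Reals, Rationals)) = Reals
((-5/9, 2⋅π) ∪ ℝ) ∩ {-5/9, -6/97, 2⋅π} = {-5/9, -6/97, 2⋅π}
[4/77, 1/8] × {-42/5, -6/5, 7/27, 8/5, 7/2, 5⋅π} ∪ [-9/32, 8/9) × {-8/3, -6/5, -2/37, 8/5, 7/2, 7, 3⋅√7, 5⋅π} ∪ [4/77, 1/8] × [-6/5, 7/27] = ([4/77, 1/8] × ({-42/5, 8/5, 7/2, 5⋅π} ∪ [-6/5, 7/27])) ∪ ([-9/32, 8/9) × {-8/3, -6/5, -2/37, 8/5, 7/2, 7, 3⋅√7, 5⋅π})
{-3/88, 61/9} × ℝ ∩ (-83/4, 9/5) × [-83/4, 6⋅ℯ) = {-3/88} × [-83/4, 6⋅ℯ)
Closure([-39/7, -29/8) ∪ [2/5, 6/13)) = [-39/7, -29/8] ∪ [2/5, 6/13]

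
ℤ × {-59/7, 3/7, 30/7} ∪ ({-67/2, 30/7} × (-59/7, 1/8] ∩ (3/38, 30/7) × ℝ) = ℤ × {-59/7, 3/7, 30/7}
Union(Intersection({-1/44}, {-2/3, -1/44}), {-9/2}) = {-9/2, -1/44}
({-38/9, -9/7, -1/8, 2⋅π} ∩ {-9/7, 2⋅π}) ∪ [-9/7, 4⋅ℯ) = [-9/7, 4⋅ℯ)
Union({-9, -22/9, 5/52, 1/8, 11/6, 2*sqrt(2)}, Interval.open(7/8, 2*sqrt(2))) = Union({-9, -22/9, 5/52, 1/8}, Interval.Lopen(7/8, 2*sqrt(2)))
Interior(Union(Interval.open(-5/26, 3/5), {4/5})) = Interval.open(-5/26, 3/5)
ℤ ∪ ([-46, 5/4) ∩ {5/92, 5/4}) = ℤ ∪ {5/92}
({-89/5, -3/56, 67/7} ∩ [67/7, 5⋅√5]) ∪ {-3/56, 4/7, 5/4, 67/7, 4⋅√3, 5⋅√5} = {-3/56, 4/7, 5/4, 67/7, 4⋅√3, 5⋅√5}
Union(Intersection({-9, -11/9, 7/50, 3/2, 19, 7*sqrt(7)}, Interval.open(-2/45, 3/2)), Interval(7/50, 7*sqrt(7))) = Interval(7/50, 7*sqrt(7))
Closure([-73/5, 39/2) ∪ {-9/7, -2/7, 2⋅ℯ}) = [-73/5, 39/2]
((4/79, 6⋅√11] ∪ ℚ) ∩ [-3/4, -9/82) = ℚ ∩ [-3/4, -9/82)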